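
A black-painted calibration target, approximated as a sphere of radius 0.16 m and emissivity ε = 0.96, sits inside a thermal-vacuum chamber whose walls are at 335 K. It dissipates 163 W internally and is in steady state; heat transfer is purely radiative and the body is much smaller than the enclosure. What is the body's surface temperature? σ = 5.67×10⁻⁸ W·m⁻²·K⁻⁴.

T ≈ 385 K

For a small grey body in a large enclosure, net radiated power = εσA(T⁴ − T_w⁴).
Steady state: P = εσA(T⁴ − T_w⁴) with A = 4πr² = 0.3217 m².
T⁴ = P/(εσA) + T_w⁴ = 163/(0.96·5.67×10⁻⁸·0.3217) + (335)⁴
    = 9.309×10⁹ + 1.259×10¹⁰ = 2.190×10¹⁰ K⁴.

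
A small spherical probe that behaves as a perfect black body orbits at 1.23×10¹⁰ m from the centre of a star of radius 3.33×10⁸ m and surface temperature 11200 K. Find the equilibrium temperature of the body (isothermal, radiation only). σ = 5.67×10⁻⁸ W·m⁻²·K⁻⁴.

The star's surface emits σT_*⁴; at distance d the flux is S = σT_*⁴(R_*/d)².
S = 5.67×10⁻⁸·(11200)⁴·(3.33×10⁸/1.23×10¹⁰)² = 6.539×10⁵ W/m².
For an isothermal sphere T⁴ = (1−a)S/(4σ) = 2.883×10¹² K⁴.

T ≈ 1300 K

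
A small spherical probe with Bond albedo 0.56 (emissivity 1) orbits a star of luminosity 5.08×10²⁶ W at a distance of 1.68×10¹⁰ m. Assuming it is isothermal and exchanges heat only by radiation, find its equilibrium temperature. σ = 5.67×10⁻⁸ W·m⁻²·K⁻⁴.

First find the stellar flux at distance d: S = L/(4πd²) = 5.08×10²⁶/(4π·(1.68×10¹⁰)²) = 1.432×10⁵ W/m².
For an isothermal sphere, absorbed (1−a)S·πr² = emitted σ·4πr²·T⁴, so T⁴ = (1−a)S/(4σ).
T⁴ = 0.440·1.432×10⁵/(4·5.67×10⁻⁸) = 2.779×10¹¹ K⁴.

T ≈ 726 K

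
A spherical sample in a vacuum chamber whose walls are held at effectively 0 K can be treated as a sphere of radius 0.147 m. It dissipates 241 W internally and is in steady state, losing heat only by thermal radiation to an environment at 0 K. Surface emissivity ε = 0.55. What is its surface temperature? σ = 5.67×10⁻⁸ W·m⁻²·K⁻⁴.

Steady state: internal power = radiated power, P = εσA T⁴.
Radiating area A = 4πr² = 0.2715 m².
T⁴ = P/(εσA) = 241/(0.55·5.67×10⁻⁸·0.2715) = 2.846×10¹⁰ K⁴.
T = (2.846×10¹⁰)^(1/4).

T ≈ 411 K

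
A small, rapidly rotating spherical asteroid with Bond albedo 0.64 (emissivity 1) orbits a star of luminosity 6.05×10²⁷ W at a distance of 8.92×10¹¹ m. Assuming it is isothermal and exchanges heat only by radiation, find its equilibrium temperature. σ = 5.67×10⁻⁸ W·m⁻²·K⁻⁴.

First find the stellar flux at distance d: S = L/(4πd²) = 6.05×10²⁷/(4π·(8.92×10¹¹)²) = 605.1 W/m².
For an isothermal sphere, absorbed (1−a)S·πr² = emitted σ·4πr²·T⁴, so T⁴ = (1−a)S/(4σ).
T⁴ = 0.360·605.1/(4·5.67×10⁻⁸) = 9.605×10⁸ K⁴.

T ≈ 176 K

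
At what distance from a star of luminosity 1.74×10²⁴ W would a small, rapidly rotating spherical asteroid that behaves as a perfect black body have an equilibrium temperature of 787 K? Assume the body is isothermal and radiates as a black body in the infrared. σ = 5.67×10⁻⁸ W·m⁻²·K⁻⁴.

d ≈ 1.26×10⁹ m

For an isothermal black-emitting sphere, (1−a)S·πr² = σ·4πr²·T⁴ ⇒ S = 4σT⁴/(1−a).
S = 4·5.67×10⁻⁸·(787)⁴/1.00 = 87000 W/m².
Flux falls as S = L/(4πd²), so d = √(L/(4πS)) = √(1.74×10²⁴/(4π·87000)).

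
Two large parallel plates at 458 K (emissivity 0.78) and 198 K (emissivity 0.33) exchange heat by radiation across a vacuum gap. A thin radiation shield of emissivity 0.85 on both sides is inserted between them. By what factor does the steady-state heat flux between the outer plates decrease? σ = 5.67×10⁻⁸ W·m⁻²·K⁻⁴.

Without shield: q₀ = σΔ(T⁴)/(1/ε₁+1/ε₂−1) with denominator 3.312.
With shield the two gaps are in series; the resistances add: (1/ε₁+1/ε_s−1)+(1/ε_s+1/ε₂−1) = 1.459+3.207 = 4.665.
Heat-flux ratio q₀/q = 4.665/3.312.

factor ≈ 1.41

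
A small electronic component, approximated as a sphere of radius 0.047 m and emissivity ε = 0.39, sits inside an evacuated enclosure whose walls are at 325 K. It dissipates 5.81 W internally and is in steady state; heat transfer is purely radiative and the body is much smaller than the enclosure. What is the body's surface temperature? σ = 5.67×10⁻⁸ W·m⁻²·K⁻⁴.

T ≈ 379 K

For a small grey body in a large enclosure, net radiated power = εσA(T⁴ − T_w⁴).
Steady state: P = εσA(T⁴ − T_w⁴) with A = 4πr² = 0.02776 m².
T⁴ = P/(εσA) + T_w⁴ = 5.81/(0.39·5.67×10⁻⁸·0.02776) + (325)⁴
    = 9.465×10⁹ + 1.116×10¹⁰ = 2.062×10¹⁰ K⁴.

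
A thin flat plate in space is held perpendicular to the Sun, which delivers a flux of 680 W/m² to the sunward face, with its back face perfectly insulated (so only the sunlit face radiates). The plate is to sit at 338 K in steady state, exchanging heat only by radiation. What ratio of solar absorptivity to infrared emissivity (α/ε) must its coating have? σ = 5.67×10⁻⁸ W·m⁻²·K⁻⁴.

Balance: αS·A = εσ·1A·T⁴ ⇒ α/ε = σT⁴/S.
α/ε = 5.67×10⁻⁸·(338)⁴/680 = 5.67×10⁻⁸·1.305×10¹⁰/680.

α/ε ≈ 1.09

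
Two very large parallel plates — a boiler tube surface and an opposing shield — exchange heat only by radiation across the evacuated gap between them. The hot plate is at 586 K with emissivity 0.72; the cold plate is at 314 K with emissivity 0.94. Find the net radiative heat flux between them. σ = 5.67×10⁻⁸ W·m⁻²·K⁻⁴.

q ≈ 4220 W/m²

For two infinite grey parallel plates, q = σ(T₁⁴ − T₂⁴)/(1/ε₁ + 1/ε₂ − 1).
T₁⁴ − T₂⁴ = 1.179×10¹¹ − 9.721×10⁹ = 1.082×10¹¹ K⁴.
1/ε₁ + 1/ε₂ − 1 = 1.389 + 1.064 − 1 = 1.453.
q = 5.67×10⁻⁸ × 1.082×10¹¹ / 1.453.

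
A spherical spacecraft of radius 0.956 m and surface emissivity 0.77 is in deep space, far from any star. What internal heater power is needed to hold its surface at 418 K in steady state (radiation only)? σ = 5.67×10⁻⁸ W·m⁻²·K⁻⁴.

P = εσ·4πr²·T⁴.
4πr² = 11.48 m²; T⁴ = 3.053×10¹⁰ K⁴.
P = 0.77·5.67×10⁻⁸·11.48·3.053×10¹⁰.

P ≈ 15300 W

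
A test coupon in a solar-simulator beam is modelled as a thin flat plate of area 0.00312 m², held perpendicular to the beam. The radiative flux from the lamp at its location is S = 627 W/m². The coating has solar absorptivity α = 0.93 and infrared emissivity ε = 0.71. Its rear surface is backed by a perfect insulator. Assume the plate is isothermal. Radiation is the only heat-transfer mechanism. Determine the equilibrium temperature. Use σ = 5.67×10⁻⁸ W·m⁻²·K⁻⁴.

At equilibrium, absorbed power = emitted power.
Absorbing cross-section = A = 0.003120 m²; emitting surface = A = 0.003120 m² (ratio 1).
αS·A_cross = εσ·A_surf·T⁴  ⇒  T⁴ = αS/(ε·1σ).
T⁴ = 0.930·627/(0.71·1·5.67×10⁻⁸) = 1.448×10¹⁰ K⁴.
T = (1.448×10¹⁰)^(1/4).

T ≈ 347 K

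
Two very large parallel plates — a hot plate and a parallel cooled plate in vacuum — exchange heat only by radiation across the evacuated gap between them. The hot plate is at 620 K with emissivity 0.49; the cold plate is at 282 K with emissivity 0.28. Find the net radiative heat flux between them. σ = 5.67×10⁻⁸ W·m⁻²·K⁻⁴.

For two infinite grey parallel plates, q = σ(T₁⁴ − T₂⁴)/(1/ε₁ + 1/ε₂ − 1).
T₁⁴ − T₂⁴ = 1.478×10¹¹ − 6.324×10⁹ = 1.414×10¹¹ K⁴.
1/ε₁ + 1/ε₂ − 1 = 2.041 + 3.571 − 1 = 4.612.
q = 5.67×10⁻⁸ × 1.414×10¹¹ / 4.612.

q ≈ 1740 W/m²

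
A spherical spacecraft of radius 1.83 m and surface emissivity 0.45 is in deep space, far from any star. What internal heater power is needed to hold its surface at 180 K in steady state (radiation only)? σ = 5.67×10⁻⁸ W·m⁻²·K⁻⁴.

P = εσ·4πr²·T⁴.
4πr² = 42.08 m²; T⁴ = 1.050×10⁹ K⁴.
P = 0.45·5.67×10⁻⁸·42.08·1.050×10⁹.

P ≈ 1130 W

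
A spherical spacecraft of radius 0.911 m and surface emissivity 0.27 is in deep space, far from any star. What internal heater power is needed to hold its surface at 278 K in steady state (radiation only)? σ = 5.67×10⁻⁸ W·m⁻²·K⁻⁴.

P ≈ 954 W

P = εσ·4πr²·T⁴.
4πr² = 10.43 m²; T⁴ = 5.973×10⁹ K⁴.
P = 0.27·5.67×10⁻⁸·10.43·5.973×10⁹.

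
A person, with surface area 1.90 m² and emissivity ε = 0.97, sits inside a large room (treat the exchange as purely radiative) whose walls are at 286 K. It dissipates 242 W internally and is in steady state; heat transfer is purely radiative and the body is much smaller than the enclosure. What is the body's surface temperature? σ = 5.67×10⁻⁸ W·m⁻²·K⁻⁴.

T ≈ 308 K

For a small grey body in a large enclosure, net radiated power = εσA(T⁴ − T_w⁴).
Steady state: P = εσA(T⁴ − T_w⁴) with A = 1.90 m².
T⁴ = P/(εσA) + T_w⁴ = 242/(0.97·5.67×10⁻⁸·1.900) + (286)⁴
    = 2.316×10⁹ + 6.691×10⁹ = 9.006×10⁹ K⁴.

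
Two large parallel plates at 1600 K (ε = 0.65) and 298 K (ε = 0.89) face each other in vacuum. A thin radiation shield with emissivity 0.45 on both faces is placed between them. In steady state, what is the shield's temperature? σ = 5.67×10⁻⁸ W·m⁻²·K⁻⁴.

In steady state the net flux on the hot side equals that on the cold side.
σ(T₁⁴−T_s⁴)/D₁ = σ(T_s⁴−T₂⁴)/D₂, with D₁ = 1/ε₁+1/ε_s−1 = 2.761, D₂ = 1/ε_s+1/ε₂−1 = 2.346.
Solve for T_s⁴: T_s⁴ = (D₂·T₁⁴ + D₁·T₂⁴)/(D₁+D₂) = 3.015×10¹² K⁴.

T_s ≈ 1320 K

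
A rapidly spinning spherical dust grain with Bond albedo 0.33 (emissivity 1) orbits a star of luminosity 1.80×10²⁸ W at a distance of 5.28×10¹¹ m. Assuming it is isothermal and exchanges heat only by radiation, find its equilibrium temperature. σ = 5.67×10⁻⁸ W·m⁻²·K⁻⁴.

T ≈ 351 K

First find the stellar flux at distance d: S = L/(4πd²) = 1.80×10²⁸/(4π·(5.28×10¹¹)²) = 5138 W/m².
For an isothermal sphere, absorbed (1−a)S·πr² = emitted σ·4πr²·T⁴, so T⁴ = (1−a)S/(4σ).
T⁴ = 0.670·5138/(4·5.67×10⁻⁸) = 1.518×10¹⁰ K⁴.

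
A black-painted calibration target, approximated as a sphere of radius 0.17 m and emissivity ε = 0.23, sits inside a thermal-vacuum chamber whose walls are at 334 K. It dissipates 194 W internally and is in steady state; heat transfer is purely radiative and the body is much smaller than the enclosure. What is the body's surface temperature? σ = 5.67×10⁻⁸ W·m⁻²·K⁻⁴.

T ≈ 481 K

For a small grey body in a large enclosure, net radiated power = εσA(T⁴ − T_w⁴).
Steady state: P = εσA(T⁴ − T_w⁴) with A = 4πr² = 0.3632 m².
T⁴ = P/(εσA) + T_w⁴ = 194/(0.23·5.67×10⁻⁸·0.3632) + (334)⁴
    = 4.096×10¹⁰ + 1.244×10¹⁰ = 5.341×10¹⁰ K⁴.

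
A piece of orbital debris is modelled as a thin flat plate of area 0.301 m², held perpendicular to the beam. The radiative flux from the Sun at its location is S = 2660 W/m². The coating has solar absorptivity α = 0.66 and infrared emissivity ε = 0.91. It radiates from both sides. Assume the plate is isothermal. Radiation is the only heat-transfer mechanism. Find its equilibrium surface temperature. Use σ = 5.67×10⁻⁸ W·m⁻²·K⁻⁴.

T ≈ 361 K

At equilibrium, absorbed power = emitted power.
Absorbing cross-section = A = 0.3010 m²; emitting surface = 2A = 0.6020 m² (ratio 2).
αS·A_cross = εσ·A_surf·T⁴  ⇒  T⁴ = αS/(ε·2σ).
T⁴ = 0.660·2660/(0.91·2·5.67×10⁻⁸) = 1.701×10¹⁰ K⁴.
T = (1.701×10¹⁰)^(1/4).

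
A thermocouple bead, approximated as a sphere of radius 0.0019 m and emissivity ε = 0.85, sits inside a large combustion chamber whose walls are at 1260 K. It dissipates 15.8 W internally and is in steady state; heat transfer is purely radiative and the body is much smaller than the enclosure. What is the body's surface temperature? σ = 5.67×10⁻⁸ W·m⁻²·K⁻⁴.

For a small grey body in a large enclosure, net radiated power = εσA(T⁴ − T_w⁴).
Steady state: P = εσA(T⁴ − T_w⁴) with A = 4πr² = 4.536×10⁻⁵ m².
T⁴ = P/(εσA) + T_w⁴ = 15.8/(0.85·5.67×10⁻⁸·4.536×10⁻⁵) + (1260)⁴
    = 7.227×10¹² + 2.520×10¹² = 9.747×10¹² K⁴.

T ≈ 1770 K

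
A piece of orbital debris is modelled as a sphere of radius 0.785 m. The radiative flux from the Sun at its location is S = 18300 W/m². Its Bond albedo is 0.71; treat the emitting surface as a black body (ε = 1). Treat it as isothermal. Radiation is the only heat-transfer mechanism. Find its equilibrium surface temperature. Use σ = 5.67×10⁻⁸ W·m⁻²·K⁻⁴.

At equilibrium, absorbed power = emitted power.
Absorbing cross-section = πr² = 1.936 m²; emitting surface = 4πr² = 7.744 m² (ratio 4).
(1−a)S·A_cross = εσ·A_surf·T⁴  ⇒  T⁴ = (1−a)S/(4σ).
T⁴ = 0.290·18300/(4·5.67×10⁻⁸) = 2.340×10¹⁰ K⁴.
T = (2.340×10¹⁰)^(1/4).

T ≈ 391 K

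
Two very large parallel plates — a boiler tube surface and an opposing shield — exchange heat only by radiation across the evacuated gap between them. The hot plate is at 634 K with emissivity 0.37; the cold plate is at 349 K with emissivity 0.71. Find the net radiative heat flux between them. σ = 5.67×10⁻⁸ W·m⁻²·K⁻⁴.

q ≈ 2670 W/m²

For two infinite grey parallel plates, q = σ(T₁⁴ − T₂⁴)/(1/ε₁ + 1/ε₂ − 1).
T₁⁴ − T₂⁴ = 1.616×10¹¹ − 1.484×10¹⁰ = 1.467×10¹¹ K⁴.
1/ε₁ + 1/ε₂ − 1 = 2.703 + 1.408 − 1 = 3.111.
q = 5.67×10⁻⁸ × 1.467×10¹¹ / 3.111.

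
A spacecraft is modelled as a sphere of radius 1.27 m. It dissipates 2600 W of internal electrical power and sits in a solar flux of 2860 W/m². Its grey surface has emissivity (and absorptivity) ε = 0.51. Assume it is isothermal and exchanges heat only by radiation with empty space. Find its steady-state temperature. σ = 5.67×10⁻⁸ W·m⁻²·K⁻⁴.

At steady state, absorbed solar power + internal power = radiated power.
Absorbed: α·S·A_cross = 0.51·2860·5.067 = 7391 W (cross-section πr²).
Total input = 7391 + 2600 = 9991 W.
Radiated: εσ·A_surf·T⁴ with A_surf = 4πr² = 20.27 m².
T⁴ = 9991/(0.51·5.67×10⁻⁸·20.27) = 1.705×10¹⁰ K⁴.

T ≈ 361 K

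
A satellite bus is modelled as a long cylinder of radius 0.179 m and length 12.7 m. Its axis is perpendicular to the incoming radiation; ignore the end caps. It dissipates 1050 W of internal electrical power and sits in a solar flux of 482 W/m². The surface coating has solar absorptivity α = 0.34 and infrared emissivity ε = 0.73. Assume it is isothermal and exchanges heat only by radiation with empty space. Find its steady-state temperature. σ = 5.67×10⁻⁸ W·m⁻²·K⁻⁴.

At steady state, absorbed solar power + internal power = radiated power.
Absorbed: α·S·A_cross = 0.34·482·4.547 = 745.1 W (cross-section 2rL).
Total input = 745.1 + 1050 = 1795 W.
Radiated: εσ·A_surf·T⁴ with A_surf = 2πrL = 14.28 m².
T⁴ = 1795/(0.73·5.67×10⁻⁸·14.28) = 3.036×10⁹ K⁴.

T ≈ 235 K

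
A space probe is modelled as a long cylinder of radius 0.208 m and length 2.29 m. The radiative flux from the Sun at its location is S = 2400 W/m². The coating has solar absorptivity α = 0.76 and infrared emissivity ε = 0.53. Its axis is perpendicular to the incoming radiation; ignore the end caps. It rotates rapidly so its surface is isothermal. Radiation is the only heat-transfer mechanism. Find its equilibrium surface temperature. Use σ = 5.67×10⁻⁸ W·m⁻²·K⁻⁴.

At equilibrium, absorbed power = emitted power.
Absorbing cross-section = 2rL = 0.9526 m²; emitting surface = 2πrL = 2.993 m² (ratio π).
αS·A_cross = εσ·A_surf·T⁴  ⇒  T⁴ = αS/(ε·πσ).
T⁴ = 0.760·2400/(0.53·π·5.67×10⁻⁸) = 1.932×10¹⁰ K⁴.
T = (1.932×10¹⁰)^(1/4).

T ≈ 373 K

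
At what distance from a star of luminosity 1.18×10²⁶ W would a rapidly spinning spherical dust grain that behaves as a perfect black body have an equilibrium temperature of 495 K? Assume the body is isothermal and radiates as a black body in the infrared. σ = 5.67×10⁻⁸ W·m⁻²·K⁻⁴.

d ≈ 2.63×10¹⁰ m

For an isothermal black-emitting sphere, (1−a)S·πr² = σ·4πr²·T⁴ ⇒ S = 4σT⁴/(1−a).
S = 4·5.67×10⁻⁸·(495)⁴/1.00 = 13620 W/m².
Flux falls as S = L/(4πd²), so d = √(L/(4πS)) = √(1.18×10²⁶/(4π·13620)).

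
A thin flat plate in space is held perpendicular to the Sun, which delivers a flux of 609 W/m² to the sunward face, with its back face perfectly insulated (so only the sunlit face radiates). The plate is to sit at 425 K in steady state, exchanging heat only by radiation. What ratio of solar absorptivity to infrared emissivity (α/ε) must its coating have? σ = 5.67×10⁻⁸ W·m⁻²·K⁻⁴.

Balance: αS·A = εσ·1A·T⁴ ⇒ α/ε = σT⁴/S.
α/ε = 5.67×10⁻⁸·(425)⁴/609 = 5.67×10⁻⁸·3.263×10¹⁰/609.

α/ε ≈ 3.04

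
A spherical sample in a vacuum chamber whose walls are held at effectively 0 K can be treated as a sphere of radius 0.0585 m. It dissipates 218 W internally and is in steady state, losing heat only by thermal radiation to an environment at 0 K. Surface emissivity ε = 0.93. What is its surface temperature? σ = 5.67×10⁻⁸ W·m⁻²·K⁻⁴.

T ≈ 557 K

Steady state: internal power = radiated power, P = εσA T⁴.
Radiating area A = 4πr² = 0.04301 m².
T⁴ = P/(εσA) = 218/(0.93·5.67×10⁻⁸·0.04301) = 9.613×10¹⁰ K⁴.
T = (9.613×10¹⁰)^(1/4).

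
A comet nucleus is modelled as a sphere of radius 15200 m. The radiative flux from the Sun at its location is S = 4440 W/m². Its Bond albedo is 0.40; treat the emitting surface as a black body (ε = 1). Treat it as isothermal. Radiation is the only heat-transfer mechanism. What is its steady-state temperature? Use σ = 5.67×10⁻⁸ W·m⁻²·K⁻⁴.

T ≈ 329 K

At equilibrium, absorbed power = emitted power.
Absorbing cross-section = πr² = 7.258×10⁸ m²; emitting surface = 4πr² = 2.903×10⁹ m² (ratio 4).
(1−a)S·A_cross = εσ·A_surf·T⁴  ⇒  T⁴ = (1−a)S/(4σ).
T⁴ = 0.600·4440/(4·5.67×10⁻⁸) = 1.175×10¹⁰ K⁴.
T = (1.175×10¹⁰)^(1/4).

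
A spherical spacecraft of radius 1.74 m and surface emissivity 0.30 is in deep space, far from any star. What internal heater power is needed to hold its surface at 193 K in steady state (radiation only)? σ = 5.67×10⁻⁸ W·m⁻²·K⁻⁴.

P ≈ 898 W

P = εσ·4πr²·T⁴.
4πr² = 38.05 m²; T⁴ = 1.387×10⁹ K⁴.
P = 0.30·5.67×10⁻⁸·38.05·1.387×10⁹.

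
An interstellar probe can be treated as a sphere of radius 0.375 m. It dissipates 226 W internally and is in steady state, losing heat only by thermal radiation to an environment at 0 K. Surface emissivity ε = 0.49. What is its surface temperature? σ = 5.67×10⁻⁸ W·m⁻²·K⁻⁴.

T ≈ 260 K

Steady state: internal power = radiated power, P = εσA T⁴.
Radiating area A = 4πr² = 1.767 m².
T⁴ = P/(εσA) = 226/(0.49·5.67×10⁻⁸·1.767) = 4.603×10⁹ K⁴.
T = (4.603×10⁹)^(1/4).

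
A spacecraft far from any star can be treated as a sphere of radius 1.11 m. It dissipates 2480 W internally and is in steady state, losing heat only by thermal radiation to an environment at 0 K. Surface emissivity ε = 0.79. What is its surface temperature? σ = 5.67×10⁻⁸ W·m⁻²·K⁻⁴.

T ≈ 245 K

Steady state: internal power = radiated power, P = εσA T⁴.
Radiating area A = 4πr² = 15.48 m².
T⁴ = P/(εσA) = 2480/(0.79·5.67×10⁻⁸·15.48) = 3.576×10⁹ K⁴.
T = (3.576×10⁹)^(1/4).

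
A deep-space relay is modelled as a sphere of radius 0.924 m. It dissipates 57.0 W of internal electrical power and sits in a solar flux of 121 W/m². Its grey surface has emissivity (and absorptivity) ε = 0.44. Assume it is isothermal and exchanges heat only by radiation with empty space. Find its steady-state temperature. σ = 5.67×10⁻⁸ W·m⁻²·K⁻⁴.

At steady state, absorbed solar power + internal power = radiated power.
Absorbed: α·S·A_cross = 0.44·121·2.682 = 142.8 W (cross-section πr²).
Total input = 142.8 + 57.0 = 199.8 W.
Radiated: εσ·A_surf·T⁴ with A_surf = 4πr² = 10.73 m².
T⁴ = 199.8/(0.44·5.67×10⁻⁸·10.73) = 7.465×10⁸ K⁴.

T ≈ 165 K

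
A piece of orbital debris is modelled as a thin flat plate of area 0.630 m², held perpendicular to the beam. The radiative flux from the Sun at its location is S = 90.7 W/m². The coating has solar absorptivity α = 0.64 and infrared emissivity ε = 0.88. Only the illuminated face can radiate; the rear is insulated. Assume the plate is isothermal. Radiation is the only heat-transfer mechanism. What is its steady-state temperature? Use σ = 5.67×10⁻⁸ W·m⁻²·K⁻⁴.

T ≈ 185 K

At equilibrium, absorbed power = emitted power.
Absorbing cross-section = A = 0.6300 m²; emitting surface = A = 0.6300 m² (ratio 1).
αS·A_cross = εσ·A_surf·T⁴  ⇒  T⁴ = αS/(ε·1σ).
T⁴ = 0.640·90.7/(0.88·1·5.67×10⁻⁸) = 1.163×10⁹ K⁴.
T = (1.163×10⁹)^(1/4).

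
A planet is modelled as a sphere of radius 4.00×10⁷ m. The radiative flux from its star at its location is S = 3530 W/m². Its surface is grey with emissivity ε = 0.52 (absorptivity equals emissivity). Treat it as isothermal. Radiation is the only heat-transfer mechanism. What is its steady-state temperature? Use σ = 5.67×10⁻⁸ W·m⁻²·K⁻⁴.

At equilibrium, absorbed power = emitted power.
Absorbing cross-section = πr² = 5.027×10¹⁵ m²; emitting surface = 4πr² = 2.011×10¹⁶ m² (ratio 4).
εS·A_cross = εσ·A_surf·T⁴  ⇒  T⁴ = S/(4σ)   (ε cancels).
T⁴ = 3530/(4·5.67×10⁻⁸) = 1.556×10¹⁰ K⁴.
T = (1.556×10¹⁰)^(1/4).

T ≈ 353 K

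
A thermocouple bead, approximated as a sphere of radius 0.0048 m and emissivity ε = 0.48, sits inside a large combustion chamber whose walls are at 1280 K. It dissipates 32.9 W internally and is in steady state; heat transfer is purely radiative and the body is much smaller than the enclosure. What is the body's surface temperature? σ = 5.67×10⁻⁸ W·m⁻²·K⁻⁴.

For a small grey body in a large enclosure, net radiated power = εσA(T⁴ − T_w⁴).
Steady state: P = εσA(T⁴ − T_w⁴) with A = 4πr² = 2.895×10⁻⁴ m².
T⁴ = P/(εσA) + T_w⁴ = 32.9/(0.48·5.67×10⁻⁸·2.895×10⁻⁴) + (1280)⁴
    = 4.175×10¹² + 2.684×10¹² = 6.860×10¹² K⁴.

T ≈ 1620 K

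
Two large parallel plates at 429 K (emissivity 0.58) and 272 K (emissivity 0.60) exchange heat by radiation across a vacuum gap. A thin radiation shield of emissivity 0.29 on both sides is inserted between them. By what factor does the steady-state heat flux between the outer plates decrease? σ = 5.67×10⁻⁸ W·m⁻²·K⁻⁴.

factor ≈ 3.47

Without shield: q₀ = σΔ(T⁴)/(1/ε₁+1/ε₂−1) with denominator 2.391.
With shield the two gaps are in series; the resistances add: (1/ε₁+1/ε_s−1)+(1/ε_s+1/ε₂−1) = 4.172+4.115 = 8.287.
Heat-flux ratio q₀/q = 8.287/2.391.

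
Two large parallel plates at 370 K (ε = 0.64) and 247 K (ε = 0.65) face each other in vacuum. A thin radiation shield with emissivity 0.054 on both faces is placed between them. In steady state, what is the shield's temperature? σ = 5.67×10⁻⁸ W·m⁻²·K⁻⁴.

T_s ≈ 326 K

In steady state the net flux on the hot side equals that on the cold side.
σ(T₁⁴−T_s⁴)/D₁ = σ(T_s⁴−T₂⁴)/D₂, with D₁ = 1/ε₁+1/ε_s−1 = 19.08, D₂ = 1/ε_s+1/ε₂−1 = 19.06.
Solve for T_s⁴: T_s⁴ = (D₂·T₁⁴ + D₁·T₂⁴)/(D₁+D₂) = 1.123×10¹⁰ K⁴.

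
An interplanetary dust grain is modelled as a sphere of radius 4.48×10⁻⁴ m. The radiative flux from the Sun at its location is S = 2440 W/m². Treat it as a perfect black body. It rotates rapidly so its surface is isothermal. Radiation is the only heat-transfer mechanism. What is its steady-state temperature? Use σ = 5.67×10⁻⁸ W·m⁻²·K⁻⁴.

At equilibrium, absorbed power = emitted power.
Absorbing cross-section = πr² = 6.305×10⁻⁷ m²; emitting surface = 4πr² = 2.522×10⁻⁶ m² (ratio 4).
S·A_cross = εσ·A_surf·T⁴  ⇒  T⁴ = S/(4σ).
T⁴ = 1.00·2440/(4·5.67×10⁻⁸) = 1.076×10¹⁰ K⁴.
T = (1.076×10¹⁰)^(1/4).

T ≈ 322 K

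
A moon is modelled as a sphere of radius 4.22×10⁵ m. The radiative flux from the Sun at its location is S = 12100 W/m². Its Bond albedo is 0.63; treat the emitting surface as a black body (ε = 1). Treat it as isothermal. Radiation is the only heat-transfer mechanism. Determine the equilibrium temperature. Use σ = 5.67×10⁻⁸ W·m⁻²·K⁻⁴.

T ≈ 375 K

At equilibrium, absorbed power = emitted power.
Absorbing cross-section = πr² = 5.595×10¹¹ m²; emitting surface = 4πr² = 2.238×10¹² m² (ratio 4).
(1−a)S·A_cross = εσ·A_surf·T⁴  ⇒  T⁴ = (1−a)S/(4σ).
T⁴ = 0.370·12100/(4·5.67×10⁻⁸) = 1.974×10¹⁰ K⁴.
T = (1.974×10¹⁰)^(1/4).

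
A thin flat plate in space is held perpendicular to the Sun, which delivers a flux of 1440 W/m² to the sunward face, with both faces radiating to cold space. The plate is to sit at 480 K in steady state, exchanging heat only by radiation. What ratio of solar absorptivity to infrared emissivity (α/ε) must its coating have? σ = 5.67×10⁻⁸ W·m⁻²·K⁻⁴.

Balance: αS·A = εσ·2A·T⁴ ⇒ α/ε = 2σT⁴/S.
α/ε = 2·5.67×10⁻⁸·(480)⁴/1440 = 2·5.67×10⁻⁸·5.308×10¹⁰/1440.

α/ε ≈ 4.18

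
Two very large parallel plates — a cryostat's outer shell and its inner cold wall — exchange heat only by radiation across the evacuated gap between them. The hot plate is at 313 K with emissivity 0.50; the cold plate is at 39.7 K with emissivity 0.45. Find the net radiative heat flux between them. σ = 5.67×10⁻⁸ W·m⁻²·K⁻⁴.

For two infinite grey parallel plates, q = σ(T₁⁴ − T₂⁴)/(1/ε₁ + 1/ε₂ − 1).
T₁⁴ − T₂⁴ = 9.598×10⁹ − 2.484×10⁶ = 9.595×10⁹ K⁴.
1/ε₁ + 1/ε₂ − 1 = 2.000 + 2.222 − 1 = 3.222.
q = 5.67×10⁻⁸ × 9.595×10⁹ / 3.222.

q ≈ 169 W/m²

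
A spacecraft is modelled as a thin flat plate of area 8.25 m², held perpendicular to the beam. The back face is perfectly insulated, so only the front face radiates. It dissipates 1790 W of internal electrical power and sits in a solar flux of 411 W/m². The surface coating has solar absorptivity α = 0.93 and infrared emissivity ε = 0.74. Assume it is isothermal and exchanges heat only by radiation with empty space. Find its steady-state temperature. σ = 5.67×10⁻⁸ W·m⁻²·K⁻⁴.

T ≈ 346 K

At steady state, absorbed solar power + internal power = radiated power.
Absorbed: α·S·A_cross = 0.93·411·8.250 = 3153 W (cross-section A).
Total input = 3153 + 1790 = 4943 W.
Radiated: εσ·A_surf·T⁴ with A_surf = A = 8.250 m².
T⁴ = 4943/(0.74·5.67×10⁻⁸·8.250) = 1.428×10¹⁰ K⁴.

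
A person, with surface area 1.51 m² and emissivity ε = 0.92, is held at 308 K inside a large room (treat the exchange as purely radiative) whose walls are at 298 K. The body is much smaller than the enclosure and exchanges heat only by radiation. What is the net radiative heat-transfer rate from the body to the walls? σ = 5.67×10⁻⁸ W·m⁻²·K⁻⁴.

For a small grey body in a large enclosure: P_net = εσA(T_body⁴ − T_wall⁴).
A = 1.51 m²; T_body⁴ − T_wall⁴ = 8.999×10⁹ − 7.886×10⁹ = 1.113×10⁹ K⁴.
|P_net| = 0.92·5.67×10⁻⁸·1.510·1.113×10⁹.

P_net ≈ 87.7 W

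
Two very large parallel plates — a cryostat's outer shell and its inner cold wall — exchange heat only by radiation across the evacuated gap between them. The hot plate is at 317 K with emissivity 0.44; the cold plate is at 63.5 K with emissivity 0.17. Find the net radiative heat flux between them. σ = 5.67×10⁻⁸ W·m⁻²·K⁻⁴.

q ≈ 79.9 W/m²

For two infinite grey parallel plates, q = σ(T₁⁴ − T₂⁴)/(1/ε₁ + 1/ε₂ − 1).
T₁⁴ − T₂⁴ = 1.010×10¹⁰ − 1.626×10⁷ = 1.008×10¹⁰ K⁴.
1/ε₁ + 1/ε₂ − 1 = 2.273 + 5.882 − 1 = 7.155.
q = 5.67×10⁻⁸ × 1.008×10¹⁰ / 7.155.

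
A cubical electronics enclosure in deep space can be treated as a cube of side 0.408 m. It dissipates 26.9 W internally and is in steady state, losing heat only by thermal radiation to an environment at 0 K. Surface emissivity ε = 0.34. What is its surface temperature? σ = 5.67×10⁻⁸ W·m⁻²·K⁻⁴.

T ≈ 193 K

Steady state: internal power = radiated power, P = εσA T⁴.
Radiating area A = 6L² = 0.9988 m².
T⁴ = P/(εσA) = 26.9/(0.34·5.67×10⁻⁸·0.9988) = 1.397×10⁹ K⁴.
T = (1.397×10⁹)^(1/4).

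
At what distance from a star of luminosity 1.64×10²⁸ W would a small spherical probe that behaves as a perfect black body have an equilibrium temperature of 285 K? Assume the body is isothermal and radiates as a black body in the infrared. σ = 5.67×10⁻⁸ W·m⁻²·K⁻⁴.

For an isothermal black-emitting sphere, (1−a)S·πr² = σ·4πr²·T⁴ ⇒ S = 4σT⁴/(1−a).
S = 4·5.67×10⁻⁸·(285)⁴/1.00 = 1496 W/m².
Flux falls as S = L/(4πd²), so d = √(L/(4πS)) = √(1.64×10²⁸/(4π·1496)).

d ≈ 9.34×10¹¹ m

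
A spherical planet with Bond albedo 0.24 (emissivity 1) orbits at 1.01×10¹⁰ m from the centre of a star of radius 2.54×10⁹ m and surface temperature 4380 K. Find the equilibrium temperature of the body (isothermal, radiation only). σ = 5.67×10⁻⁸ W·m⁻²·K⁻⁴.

The star's surface emits σT_*⁴; at distance d the flux is S = σT_*⁴(R_*/d)².
S = 5.67×10⁻⁸·(4380)⁴·(2.54×10⁹/1.01×10¹⁰)² = 1.320×10⁶ W/m².
For an isothermal sphere T⁴ = (1−a)S/(4σ) = 4.423×10¹² K⁴.

T ≈ 1450 K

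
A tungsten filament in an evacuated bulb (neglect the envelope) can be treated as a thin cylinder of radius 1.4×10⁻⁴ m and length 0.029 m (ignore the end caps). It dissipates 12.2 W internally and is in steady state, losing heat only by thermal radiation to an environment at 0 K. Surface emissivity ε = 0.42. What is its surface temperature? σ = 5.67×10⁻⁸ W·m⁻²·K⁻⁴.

T ≈ 2120 K

Steady state: internal power = radiated power, P = εσA T⁴.
Radiating area A = 2πrL = 2.551×10⁻⁵ m².
T⁴ = P/(εσA) = 12.2/(0.42·5.67×10⁻⁸·2.551×10⁻⁵) = 2.008×10¹³ K⁴.
T = (2.008×10¹³)^(1/4).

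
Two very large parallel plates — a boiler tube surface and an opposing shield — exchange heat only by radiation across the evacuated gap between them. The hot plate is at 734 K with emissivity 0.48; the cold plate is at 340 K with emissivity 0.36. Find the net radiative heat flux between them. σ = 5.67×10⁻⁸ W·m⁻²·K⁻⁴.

For two infinite grey parallel plates, q = σ(T₁⁴ − T₂⁴)/(1/ε₁ + 1/ε₂ − 1).
T₁⁴ − T₂⁴ = 2.903×10¹¹ − 1.336×10¹⁰ = 2.769×10¹¹ K⁴.
1/ε₁ + 1/ε₂ − 1 = 2.083 + 2.778 − 1 = 3.861.
q = 5.67×10⁻⁸ × 2.769×10¹¹ / 3.861.

q ≈ 4070 W/m²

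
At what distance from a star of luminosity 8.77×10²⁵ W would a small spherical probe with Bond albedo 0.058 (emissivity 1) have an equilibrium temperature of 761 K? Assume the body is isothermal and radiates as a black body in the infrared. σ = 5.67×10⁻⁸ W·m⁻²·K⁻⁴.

For an isothermal black-emitting sphere, (1−a)S·πr² = σ·4πr²·T⁴ ⇒ S = 4σT⁴/(1−a).
S = 4·5.67×10⁻⁸·(761)⁴/0.942 = 80750 W/m².
Flux falls as S = L/(4πd²), so d = √(L/(4πS)) = √(8.77×10²⁵/(4π·80750)).

d ≈ 9.30×10⁹ m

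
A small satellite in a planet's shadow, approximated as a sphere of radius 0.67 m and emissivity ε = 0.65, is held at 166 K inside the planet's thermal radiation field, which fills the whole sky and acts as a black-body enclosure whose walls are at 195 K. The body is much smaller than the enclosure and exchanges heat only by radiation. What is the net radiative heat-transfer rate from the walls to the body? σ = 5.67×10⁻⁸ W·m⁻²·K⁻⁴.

P_net ≈ 143 W

For a small grey body in a large enclosure: P_net = εσA(T_body⁴ − T_wall⁴).
A = 4πr² = 5.641 m²; T_body⁴ − T_wall⁴ = 7.593×10⁸ − 1.446×10⁹ = -6.866×10⁸ K⁴.
|P_net| = 0.65·5.67×10⁻⁸·5.641·6.866×10⁸.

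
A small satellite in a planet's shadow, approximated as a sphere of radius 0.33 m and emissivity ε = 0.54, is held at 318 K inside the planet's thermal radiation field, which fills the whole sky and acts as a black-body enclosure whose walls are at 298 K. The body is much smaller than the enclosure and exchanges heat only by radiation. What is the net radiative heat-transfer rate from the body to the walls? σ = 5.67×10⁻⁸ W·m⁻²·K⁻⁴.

For a small grey body in a large enclosure: P_net = εσA(T_body⁴ − T_wall⁴).
A = 4πr² = 1.368 m²; T_body⁴ − T_wall⁴ = 1.023×10¹⁰ − 7.886×10⁹ = 2.340×10⁹ K⁴.
|P_net| = 0.54·5.67×10⁻⁸·1.368·2.340×10⁹.

P_net ≈ 98.0 W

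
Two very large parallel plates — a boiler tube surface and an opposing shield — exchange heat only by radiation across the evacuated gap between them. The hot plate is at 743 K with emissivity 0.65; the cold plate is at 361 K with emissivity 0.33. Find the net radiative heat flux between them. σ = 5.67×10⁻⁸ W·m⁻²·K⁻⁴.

q ≈ 4570 W/m²

For two infinite grey parallel plates, q = σ(T₁⁴ − T₂⁴)/(1/ε₁ + 1/ε₂ − 1).
T₁⁴ − T₂⁴ = 3.048×10¹¹ − 1.698×10¹⁰ = 2.878×10¹¹ K⁴.
1/ε₁ + 1/ε₂ − 1 = 1.538 + 3.030 − 1 = 3.569.
q = 5.67×10⁻⁸ × 2.878×10¹¹ / 3.569.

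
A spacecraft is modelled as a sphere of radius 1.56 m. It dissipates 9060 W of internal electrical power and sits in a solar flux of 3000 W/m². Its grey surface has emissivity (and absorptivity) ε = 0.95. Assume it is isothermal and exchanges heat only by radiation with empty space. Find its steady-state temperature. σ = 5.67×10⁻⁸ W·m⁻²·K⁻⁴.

T ≈ 370 K

At steady state, absorbed solar power + internal power = radiated power.
Absorbed: α·S·A_cross = 0.95·3000·7.645 = 21790 W (cross-section πr²).
Total input = 21790 + 9060 = 30850 W.
Radiated: εσ·A_surf·T⁴ with A_surf = 4πr² = 30.58 m².
T⁴ = 30850/(0.95·5.67×10⁻⁸·30.58) = 1.873×10¹⁰ K⁴.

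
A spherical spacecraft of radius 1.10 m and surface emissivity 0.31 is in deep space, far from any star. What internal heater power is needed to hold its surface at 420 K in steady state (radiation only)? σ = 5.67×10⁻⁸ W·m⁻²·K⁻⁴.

P ≈ 8320 W

P = εσ·4πr²·T⁴.
4πr² = 15.21 m²; T⁴ = 3.112×10¹⁰ K⁴.
P = 0.31·5.67×10⁻⁸·15.21·3.112×10¹⁰.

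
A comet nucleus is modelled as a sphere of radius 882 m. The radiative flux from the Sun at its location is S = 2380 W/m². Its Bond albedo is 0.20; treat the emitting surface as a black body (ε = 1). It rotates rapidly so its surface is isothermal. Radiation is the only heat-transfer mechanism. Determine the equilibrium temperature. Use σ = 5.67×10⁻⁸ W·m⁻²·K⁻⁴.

At equilibrium, absorbed power = emitted power.
Absorbing cross-section = πr² = 2.444×10⁶ m²; emitting surface = 4πr² = 9.776×10⁶ m² (ratio 4).
(1−a)S·A_cross = εσ·A_surf·T⁴  ⇒  T⁴ = (1−a)S/(4σ).
T⁴ = 0.800·2380/(4·5.67×10⁻⁸) = 8.395×10⁹ K⁴.
T = (8.395×10⁹)^(1/4).

T ≈ 303 K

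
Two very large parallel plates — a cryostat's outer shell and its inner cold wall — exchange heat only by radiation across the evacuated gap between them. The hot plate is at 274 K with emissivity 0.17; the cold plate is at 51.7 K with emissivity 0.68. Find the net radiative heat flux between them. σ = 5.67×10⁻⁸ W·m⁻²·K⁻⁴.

q ≈ 50.2 W/m²

For two infinite grey parallel plates, q = σ(T₁⁴ − T₂⁴)/(1/ε₁ + 1/ε₂ − 1).
T₁⁴ − T₂⁴ = 5.636×10⁹ − 7.144×10⁶ = 5.629×10⁹ K⁴.
1/ε₁ + 1/ε₂ − 1 = 5.882 + 1.471 − 1 = 6.353.
q = 5.67×10⁻⁸ × 5.629×10⁹ / 6.353.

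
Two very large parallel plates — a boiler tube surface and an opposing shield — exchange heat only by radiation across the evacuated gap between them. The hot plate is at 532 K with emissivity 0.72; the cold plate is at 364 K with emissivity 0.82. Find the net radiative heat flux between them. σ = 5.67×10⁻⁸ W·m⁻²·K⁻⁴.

q ≈ 2200 W/m²

For two infinite grey parallel plates, q = σ(T₁⁴ − T₂⁴)/(1/ε₁ + 1/ε₂ − 1).
T₁⁴ − T₂⁴ = 8.010×10¹⁰ − 1.756×10¹⁰ = 6.255×10¹⁰ K⁴.
1/ε₁ + 1/ε₂ − 1 = 1.389 + 1.220 − 1 = 1.608.
q = 5.67×10⁻⁸ × 6.255×10¹⁰ / 1.608.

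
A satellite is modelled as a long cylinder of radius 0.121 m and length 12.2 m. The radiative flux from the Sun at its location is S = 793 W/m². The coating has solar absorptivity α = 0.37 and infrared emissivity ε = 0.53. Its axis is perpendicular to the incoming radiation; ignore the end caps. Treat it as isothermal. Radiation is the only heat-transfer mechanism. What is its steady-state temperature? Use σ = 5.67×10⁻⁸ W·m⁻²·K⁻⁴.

At equilibrium, absorbed power = emitted power.
Absorbing cross-section = 2rL = 2.952 m²; emitting surface = 2πrL = 9.275 m² (ratio π).
αS·A_cross = εσ·A_surf·T⁴  ⇒  T⁴ = αS/(ε·πσ).
T⁴ = 0.370·793/(0.53·π·5.67×10⁻⁸) = 3.108×10⁹ K⁴.
T = (3.108×10⁹)^(1/4).

T ≈ 236 K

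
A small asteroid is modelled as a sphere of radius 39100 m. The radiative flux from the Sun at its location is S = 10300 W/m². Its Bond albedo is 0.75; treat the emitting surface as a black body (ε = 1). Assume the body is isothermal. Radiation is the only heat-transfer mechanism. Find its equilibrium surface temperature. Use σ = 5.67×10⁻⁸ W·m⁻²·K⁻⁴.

T ≈ 326 K

At equilibrium, absorbed power = emitted power.
Absorbing cross-section = πr² = 4.803×10⁹ m²; emitting surface = 4πr² = 1.921×10¹⁰ m² (ratio 4).
(1−a)S·A_cross = εσ·A_surf·T⁴  ⇒  T⁴ = (1−a)S/(4σ).
T⁴ = 0.250·10300/(4·5.67×10⁻⁸) = 1.135×10¹⁰ K⁴.
T = (1.135×10¹⁰)^(1/4).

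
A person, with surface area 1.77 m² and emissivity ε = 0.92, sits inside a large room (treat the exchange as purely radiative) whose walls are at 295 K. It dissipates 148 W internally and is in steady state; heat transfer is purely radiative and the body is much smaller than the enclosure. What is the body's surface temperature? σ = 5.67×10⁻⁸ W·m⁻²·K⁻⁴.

For a small grey body in a large enclosure, net radiated power = εσA(T⁴ − T_w⁴).
Steady state: P = εσA(T⁴ − T_w⁴) with A = 1.77 m².
T⁴ = P/(εσA) + T_w⁴ = 148/(0.92·5.67×10⁻⁸·1.770) + (295)⁴
    = 1.603×10⁹ + 7.573×10⁹ = 9.176×10⁹ K⁴.

T ≈ 310 K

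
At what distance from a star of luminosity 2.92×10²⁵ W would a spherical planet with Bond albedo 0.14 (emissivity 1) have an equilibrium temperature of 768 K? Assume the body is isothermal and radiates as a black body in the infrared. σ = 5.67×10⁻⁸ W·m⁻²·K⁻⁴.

For an isothermal black-emitting sphere, (1−a)S·πr² = σ·4πr²·T⁴ ⇒ S = 4σT⁴/(1−a).
S = 4·5.67×10⁻⁸·(768)⁴/0.860 = 91750 W/m².
Flux falls as S = L/(4πd²), so d = √(L/(4πS)) = √(2.92×10²⁵/(4π·91750)).

d ≈ 5.03×10⁹ m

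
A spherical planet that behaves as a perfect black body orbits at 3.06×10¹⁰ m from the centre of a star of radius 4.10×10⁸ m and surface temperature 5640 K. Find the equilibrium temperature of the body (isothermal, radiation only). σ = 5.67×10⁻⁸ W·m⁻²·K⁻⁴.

T ≈ 462 K

The star's surface emits σT_*⁴; at distance d the flux is S = σT_*⁴(R_*/d)².
S = 5.67×10⁻⁸·(5640)⁴·(4.10×10⁸/3.06×10¹⁰)² = 10300 W/m².
For an isothermal sphere T⁴ = (1−a)S/(4σ) = 4.541×10¹⁰ K⁴.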